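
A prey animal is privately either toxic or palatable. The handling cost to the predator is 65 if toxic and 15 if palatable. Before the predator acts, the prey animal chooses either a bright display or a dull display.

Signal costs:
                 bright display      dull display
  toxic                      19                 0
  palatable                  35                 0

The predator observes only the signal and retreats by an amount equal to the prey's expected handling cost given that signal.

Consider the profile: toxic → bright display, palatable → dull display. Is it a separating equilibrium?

If types separate, bright display earns payment 65 and dull display earns 15.
Toxic: bright display gives 65 − 19 = 46; dull display gives 15 − 0 = 15. No deviation. ✓
Palatable: dull display gives 15 − 0 = 15; bright display gives 65 − 35 = 30. Would deviate. ✗

No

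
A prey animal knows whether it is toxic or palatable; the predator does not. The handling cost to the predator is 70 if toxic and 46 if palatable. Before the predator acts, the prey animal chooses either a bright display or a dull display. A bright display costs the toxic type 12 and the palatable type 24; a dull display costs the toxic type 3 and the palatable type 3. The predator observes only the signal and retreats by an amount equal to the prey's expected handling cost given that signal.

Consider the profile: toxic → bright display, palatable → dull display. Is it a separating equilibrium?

If types separate, bright display earns payment 70 and dull display earns 46.
Toxic: bright display gives 70 − 12 = 58; dull display gives 46 − 3 = 43. No deviation. ✓
Palatable: dull display gives 46 − 3 = 43; bright display gives 70 − 24 = 46. Would deviate. ✗

No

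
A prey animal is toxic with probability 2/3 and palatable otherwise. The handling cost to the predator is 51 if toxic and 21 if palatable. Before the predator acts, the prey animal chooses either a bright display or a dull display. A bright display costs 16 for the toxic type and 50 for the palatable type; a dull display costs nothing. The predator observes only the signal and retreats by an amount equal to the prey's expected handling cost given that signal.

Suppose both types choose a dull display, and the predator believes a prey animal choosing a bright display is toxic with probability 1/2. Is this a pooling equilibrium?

Yes

At the pooled signal (dull display) the predator holds the prior 2/3 and pays 2/3·51 + 1/3·21 = 41. Off-path (bright display) belief 1/2 gives 1/2·51 + 1/2·21 = 36.
Toxic: dull display gives 41 − 0 = 41; bright display gives 36 − 16 = 20. Stays. ✓
Palatable: dull display gives 41 − 0 = 41; bright display gives 36 − 50 = -14. Stays. ✓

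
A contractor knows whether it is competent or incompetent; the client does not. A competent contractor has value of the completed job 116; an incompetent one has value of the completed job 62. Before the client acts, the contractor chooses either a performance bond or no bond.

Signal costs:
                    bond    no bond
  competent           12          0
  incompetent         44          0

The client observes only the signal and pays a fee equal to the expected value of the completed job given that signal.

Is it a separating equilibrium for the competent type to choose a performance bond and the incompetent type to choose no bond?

No

Under separation the client infers type exactly: bond → competent (pays 116), no bond → incompetent (pays 62).
Competent: bond gives 116 − 12 = 104; no bond gives 62 − 0 = 62. No deviation. ✓
Incompetent: no bond gives 62 − 0 = 62; bond gives 116 − 44 = 72. Would deviate. ✗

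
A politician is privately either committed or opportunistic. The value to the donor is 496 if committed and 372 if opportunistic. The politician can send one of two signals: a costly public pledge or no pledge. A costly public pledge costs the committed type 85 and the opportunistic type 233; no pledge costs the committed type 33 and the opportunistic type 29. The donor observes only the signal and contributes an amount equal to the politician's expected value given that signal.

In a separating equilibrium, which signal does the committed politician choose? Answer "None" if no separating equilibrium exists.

pledge

Try committed → pledge, opportunistic → no pledge:
  If types separate, pledge earns payment 496 and no pledge earns 372.
  Committed: pledge gives 496 − 85 = 411; no pledge gives 372 − 33 = 339. No deviation. ✓
  Opportunistic: no pledge gives 372 − 29 = 343; pledge gives 496 − 233 = 263. No deviation. ✓
Both hold — the committed type sends pledge.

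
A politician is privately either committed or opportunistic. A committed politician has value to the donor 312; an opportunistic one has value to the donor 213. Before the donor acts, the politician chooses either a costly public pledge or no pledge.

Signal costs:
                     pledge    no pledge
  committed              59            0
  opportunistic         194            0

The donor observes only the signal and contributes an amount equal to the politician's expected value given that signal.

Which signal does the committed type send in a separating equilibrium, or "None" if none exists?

Try committed → pledge, opportunistic → no pledge:
  If types separate, pledge earns payment 312 and no pledge earns 213.
  Committed: pledge gives 312 − 59 = 253; no pledge gives 213 − 0 = 213. No deviation. ✓
  Opportunistic: no pledge gives 213 − 0 = 213; pledge gives 312 − 194 = 118. No deviation. ✓
Both hold — the committed type sends pledge.

pledge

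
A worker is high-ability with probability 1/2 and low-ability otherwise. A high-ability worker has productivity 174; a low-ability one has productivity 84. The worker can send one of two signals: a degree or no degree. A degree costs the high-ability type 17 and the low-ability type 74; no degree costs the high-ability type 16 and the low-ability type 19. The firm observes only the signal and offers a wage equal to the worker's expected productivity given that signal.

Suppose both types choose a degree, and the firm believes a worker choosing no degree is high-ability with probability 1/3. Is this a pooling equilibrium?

No

On the equilibrium path (degree) the firm holds the prior 1/2 and pays 1/2·174 + 1/2·84 = 129. Off-path (no degree) belief 1/3 gives 1/3·174 + 2/3·84 = 114.
High-ability: degree gives 129 − 17 = 112; no degree gives 114 − 16 = 98. Stays. ✓
Low-ability: degree gives 129 − 74 = 55; no degree gives 114 − 19 = 95. Deviates. ✗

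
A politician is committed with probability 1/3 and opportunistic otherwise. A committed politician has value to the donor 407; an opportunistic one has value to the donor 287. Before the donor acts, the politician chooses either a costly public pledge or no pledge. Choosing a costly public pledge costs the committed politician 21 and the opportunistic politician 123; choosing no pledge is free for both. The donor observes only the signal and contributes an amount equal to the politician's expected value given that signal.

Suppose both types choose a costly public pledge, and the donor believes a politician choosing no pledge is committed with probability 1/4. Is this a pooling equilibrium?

At the pooled signal (pledge) the donor holds the prior 1/3 and pays 1/3·407 + 2/3·287 = 327. Off-path (no pledge) belief 1/4 gives 1/4·407 + 3/4·287 = 317.
Committed: pledge gives 327 − 21 = 306; no pledge gives 317 − 0 = 317. Deviates. ✗
Opportunistic: pledge gives 327 − 123 = 204; no pledge gives 317 − 0 = 317. Deviates. ✗

No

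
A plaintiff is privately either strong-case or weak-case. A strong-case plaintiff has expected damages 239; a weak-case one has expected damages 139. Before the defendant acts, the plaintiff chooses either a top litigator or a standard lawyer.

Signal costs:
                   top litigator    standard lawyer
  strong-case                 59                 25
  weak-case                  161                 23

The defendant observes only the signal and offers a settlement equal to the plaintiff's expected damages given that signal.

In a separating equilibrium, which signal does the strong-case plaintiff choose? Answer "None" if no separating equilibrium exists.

Try strong-case → top litigator, weak-case → standard lawyer:
  If types separate, top litigator earns payment 239 and standard lawyer earns 139.
  Strong-case: top litigator gives 239 − 59 = 180; standard lawyer gives 139 − 25 = 114. No deviation. ✓
  Weak-case: standard lawyer gives 139 − 23 = 116; top litigator gives 239 − 161 = 78. No deviation. ✓
Both hold — the strong-case type sends top litigator.

top litigator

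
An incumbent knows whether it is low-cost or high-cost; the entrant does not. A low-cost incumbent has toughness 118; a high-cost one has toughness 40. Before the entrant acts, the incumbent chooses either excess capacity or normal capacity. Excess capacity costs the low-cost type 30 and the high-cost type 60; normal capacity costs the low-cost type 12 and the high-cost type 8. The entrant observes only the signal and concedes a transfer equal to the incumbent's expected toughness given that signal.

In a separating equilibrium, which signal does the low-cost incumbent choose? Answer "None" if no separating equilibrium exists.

Try low-cost → excess capacity, high-cost → normal capacity:
  If types separate, excess capacity earns payment 118 and normal capacity earns 40.
  Low-cost: excess capacity gives 118 − 30 = 88; normal capacity gives 40 − 12 = 28. No deviation. ✓
  High-cost: normal capacity gives 40 − 8 = 32; excess capacity gives 118 − 60 = 58. Would deviate. ✗
Try low-cost → normal capacity, high-cost → excess capacity:
  If types separate, normal capacity earns payment 118 and excess capacity earns 40.
  Low-cost: normal capacity gives 118 − 12 = 106; excess capacity gives 40 − 30 = 10. No deviation. ✓
  High-cost: excess capacity gives 40 − 60 = -20; normal capacity gives 118 − 8 = 110. Would deviate. ✗
Neither assignment is incentive-compatible.

None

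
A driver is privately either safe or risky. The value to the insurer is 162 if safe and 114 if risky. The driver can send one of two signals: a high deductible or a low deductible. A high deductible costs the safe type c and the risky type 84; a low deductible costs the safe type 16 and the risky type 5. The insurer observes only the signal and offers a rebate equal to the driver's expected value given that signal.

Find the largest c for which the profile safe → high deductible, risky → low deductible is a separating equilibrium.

Under separation: high deductible → safe (pays 162); low deductible → risky (pays 114).
Risky: 114 − 5 = 109 ≥ 162 − 84 = 78. Holds regardless of c. ✓
Safe: 162 − c ≥ 114 − 16, so c ≤ 162 − 98 = 64.

64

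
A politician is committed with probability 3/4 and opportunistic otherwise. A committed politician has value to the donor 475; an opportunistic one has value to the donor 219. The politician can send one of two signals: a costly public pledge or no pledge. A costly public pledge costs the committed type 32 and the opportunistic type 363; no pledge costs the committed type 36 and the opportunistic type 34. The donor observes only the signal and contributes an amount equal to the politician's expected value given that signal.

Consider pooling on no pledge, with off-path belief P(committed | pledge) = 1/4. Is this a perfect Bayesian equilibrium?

Yes

At the pooled signal (no pledge) the donor holds the prior 3/4 and pays 3/4·475 + 1/4·219 = 411. Off-path (pledge) belief 1/4 gives 1/4·475 + 3/4·219 = 283.
Committed: no pledge gives 411 − 36 = 375; pledge gives 283 − 32 = 251. Stays. ✓
Opportunistic: no pledge gives 411 − 34 = 377; pledge gives 283 − 363 = -80. Stays. ✓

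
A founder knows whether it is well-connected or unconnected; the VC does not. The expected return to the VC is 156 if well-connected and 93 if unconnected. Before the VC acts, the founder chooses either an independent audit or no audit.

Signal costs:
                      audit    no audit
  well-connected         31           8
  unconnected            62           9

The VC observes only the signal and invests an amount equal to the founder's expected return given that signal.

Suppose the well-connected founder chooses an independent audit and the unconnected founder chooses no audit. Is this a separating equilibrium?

No

Under separation the VC infers type exactly: audit → well-connected (pays 156), no audit → unconnected (pays 93).
Well-connected: audit gives 156 − 31 = 125; no audit gives 93 − 8 = 85. No deviation. ✓
Unconnected: no audit gives 93 − 9 = 84; audit gives 156 − 62 = 94. Would deviate. ✗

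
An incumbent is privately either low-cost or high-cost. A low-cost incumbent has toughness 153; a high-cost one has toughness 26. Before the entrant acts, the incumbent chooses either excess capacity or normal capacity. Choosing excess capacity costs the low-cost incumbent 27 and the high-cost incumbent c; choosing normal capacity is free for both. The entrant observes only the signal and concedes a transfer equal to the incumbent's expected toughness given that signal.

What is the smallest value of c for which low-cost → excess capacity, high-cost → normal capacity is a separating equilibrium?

Under separation: excess capacity → low-cost (pays 153); normal capacity → high-cost (pays 26).
Low-cost: 153 − 27 = 126 ≥ 26 − 0 = 26. Holds regardless of c. ✓
High-cost: 26 − 0 ≥ 153 − c, so c ≥ 153 − 26 = 127.

127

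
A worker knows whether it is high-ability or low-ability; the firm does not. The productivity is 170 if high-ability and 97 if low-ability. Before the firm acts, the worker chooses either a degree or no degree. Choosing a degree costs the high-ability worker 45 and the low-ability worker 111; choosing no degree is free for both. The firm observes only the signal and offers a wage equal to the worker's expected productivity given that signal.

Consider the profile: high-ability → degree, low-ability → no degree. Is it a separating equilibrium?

Yes

If types separate, degree earns payment 170 and no degree earns 97.
High-ability: degree gives 170 − 45 = 125; no degree gives 97 − 0 = 97. No deviation. ✓
Low-ability: no degree gives 97 − 0 = 97; degree gives 170 − 111 = 59. No deviation. ✓
Neither type gains from mimicking the other.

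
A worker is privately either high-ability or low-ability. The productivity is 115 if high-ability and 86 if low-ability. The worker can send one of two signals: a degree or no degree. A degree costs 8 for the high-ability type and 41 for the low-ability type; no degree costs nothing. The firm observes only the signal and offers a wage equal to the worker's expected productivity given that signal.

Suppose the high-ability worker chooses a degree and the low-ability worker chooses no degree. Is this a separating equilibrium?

If types separate, degree earns payment 115 and no degree earns 86.
High-ability: degree gives 115 − 8 = 107; no degree gives 86 − 0 = 86. No deviation. ✓
Low-ability: no degree gives 86 − 0 = 86; degree gives 115 − 41 = 74. No deviation. ✓
Neither type gains from mimicking the other.

Yes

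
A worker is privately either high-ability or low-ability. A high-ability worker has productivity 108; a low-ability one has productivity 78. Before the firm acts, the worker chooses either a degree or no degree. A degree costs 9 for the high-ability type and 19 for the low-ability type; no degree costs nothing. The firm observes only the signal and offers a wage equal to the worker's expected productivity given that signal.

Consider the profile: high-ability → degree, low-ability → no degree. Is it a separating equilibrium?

No

If types separate, degree earns payment 108 and no degree earns 78.
High-ability: degree gives 108 − 9 = 99; no degree gives 78 − 0 = 78. No deviation. ✓
Low-ability: no degree gives 78 − 0 = 78; degree gives 108 − 19 = 89. Would deviate. ✗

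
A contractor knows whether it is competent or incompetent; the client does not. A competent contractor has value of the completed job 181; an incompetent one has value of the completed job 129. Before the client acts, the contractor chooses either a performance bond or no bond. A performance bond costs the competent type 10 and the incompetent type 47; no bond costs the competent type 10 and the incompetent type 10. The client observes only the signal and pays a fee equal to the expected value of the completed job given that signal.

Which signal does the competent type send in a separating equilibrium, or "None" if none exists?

None

Try competent → bond, incompetent → no bond:
  Under separation the client infers type exactly: bond → competent (pays 181), no bond → incompetent (pays 129).
  Competent: bond gives 181 − 10 = 171; no bond gives 129 − 10 = 119. No deviation. ✓
  Incompetent: no bond gives 129 − 10 = 119; bond gives 181 − 47 = 134. Would deviate. ✗
Try competent → no bond, incompetent → bond:
  Under separation the client infers type exactly: no bond → competent (pays 181), bond → incompetent (pays 129).
  Competent: no bond gives 181 − 10 = 171; bond gives 129 − 10 = 119. No deviation. ✓
  Incompetent: bond gives 129 − 47 = 82; no bond gives 181 − 10 = 171. Would deviate. ✗
Neither assignment is incentive-compatible.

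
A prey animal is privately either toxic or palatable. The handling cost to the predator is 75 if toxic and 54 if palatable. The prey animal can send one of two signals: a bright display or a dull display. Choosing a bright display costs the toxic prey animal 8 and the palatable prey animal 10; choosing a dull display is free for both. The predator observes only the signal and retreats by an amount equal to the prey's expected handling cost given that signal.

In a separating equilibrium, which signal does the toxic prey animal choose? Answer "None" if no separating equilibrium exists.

Try toxic → bright display, palatable → dull display:
  If types separate, bright display earns payment 75 and dull display earns 54.
  Toxic: bright display gives 75 − 8 = 67; dull display gives 54 − 0 = 54. No deviation. ✓
  Palatable: dull display gives 54 − 0 = 54; bright display gives 75 − 10 = 65. Would deviate. ✗
Try toxic → dull display, palatable → bright display:
  If types separate, dull display earns payment 75 and bright display earns 54.
  Toxic: dull display gives 75 − 0 = 75; bright display gives 54 − 8 = 46. No deviation. ✓
  Palatable: bright display gives 54 − 10 = 44; dull display gives 75 − 0 = 75. Would deviate. ✗
Neither assignment is incentive-compatible.

None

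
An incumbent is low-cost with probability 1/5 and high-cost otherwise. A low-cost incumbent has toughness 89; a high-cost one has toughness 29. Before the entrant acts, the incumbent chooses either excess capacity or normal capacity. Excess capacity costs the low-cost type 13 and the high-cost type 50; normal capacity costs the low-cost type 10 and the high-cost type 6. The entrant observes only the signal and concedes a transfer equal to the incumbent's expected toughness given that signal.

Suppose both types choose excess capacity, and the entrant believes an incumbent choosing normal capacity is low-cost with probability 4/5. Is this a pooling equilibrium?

At the pooled signal (excess capacity) the entrant holds the prior 1/5 and pays 1/5·89 + 4/5·29 = 41. Off-path (normal capacity) belief 4/5 gives 4/5·89 + 1/5·29 = 77.
Low-cost: excess capacity gives 41 − 13 = 28; normal capacity gives 77 − 10 = 67. Deviates. ✗
High-cost: excess capacity gives 41 − 50 = -9; normal capacity gives 77 − 6 = 71. Deviates. ✗

No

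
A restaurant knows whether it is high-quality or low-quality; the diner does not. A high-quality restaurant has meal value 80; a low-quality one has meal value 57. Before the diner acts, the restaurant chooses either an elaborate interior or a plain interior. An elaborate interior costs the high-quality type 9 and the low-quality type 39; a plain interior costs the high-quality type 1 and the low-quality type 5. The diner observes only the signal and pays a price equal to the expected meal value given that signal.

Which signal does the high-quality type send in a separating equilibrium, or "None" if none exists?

elaborate interior

Try high-quality → elaborate interior, low-quality → plain interior:
  If types separate, elaborate interior earns payment 80 and plain interior earns 57.
  High-quality: elaborate interior gives 80 − 9 = 71; plain interior gives 57 − 1 = 56. No deviation. ✓
  Low-quality: plain interior gives 57 − 5 = 52; elaborate interior gives 80 − 39 = 41. No deviation. ✓
Both hold — the high-quality type sends elaborate interior.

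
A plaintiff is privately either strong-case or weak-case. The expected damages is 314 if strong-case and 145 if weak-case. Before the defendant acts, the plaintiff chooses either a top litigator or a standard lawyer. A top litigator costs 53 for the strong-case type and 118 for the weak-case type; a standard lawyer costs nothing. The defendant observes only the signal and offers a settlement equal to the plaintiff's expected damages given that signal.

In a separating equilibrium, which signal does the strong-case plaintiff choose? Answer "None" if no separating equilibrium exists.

Try strong-case → top litigator, weak-case → standard lawyer:
  If types separate, top litigator earns payment 314 and standard lawyer earns 145.
  Strong-case: top litigator gives 314 − 53 = 261; standard lawyer gives 145 − 0 = 145. No deviation. ✓
  Weak-case: standard lawyer gives 145 − 0 = 145; top litigator gives 314 − 118 = 196. Would deviate. ✗
Try strong-case → standard lawyer, weak-case → top litigator:
  If types separate, standard lawyer earns payment 314 and top litigator earns 145.
  Strong-case: standard lawyer gives 314 − 0 = 314; top litigator gives 145 − 53 = 92. No deviation. ✓
  Weak-case: top litigator gives 145 − 118 = 27; standard lawyer gives 314 − 0 = 314. Would deviate. ✗
Neither assignment is incentive-compatible.

None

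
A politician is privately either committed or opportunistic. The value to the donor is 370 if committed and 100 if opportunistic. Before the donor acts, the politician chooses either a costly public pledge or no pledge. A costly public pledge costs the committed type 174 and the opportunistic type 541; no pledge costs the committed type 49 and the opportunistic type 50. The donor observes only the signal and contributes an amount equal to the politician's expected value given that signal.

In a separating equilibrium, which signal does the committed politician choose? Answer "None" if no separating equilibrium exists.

Try committed → pledge, opportunistic → no pledge:
  If types separate, pledge earns payment 370 and no pledge earns 100.
  Committed: pledge gives 370 − 174 = 196; no pledge gives 100 − 49 = 51. No deviation. ✓
  Opportunistic: no pledge gives 100 − 50 = 50; pledge gives 370 − 541 = -171. No deviation. ✓
Both hold — the committed type sends pledge.

pledge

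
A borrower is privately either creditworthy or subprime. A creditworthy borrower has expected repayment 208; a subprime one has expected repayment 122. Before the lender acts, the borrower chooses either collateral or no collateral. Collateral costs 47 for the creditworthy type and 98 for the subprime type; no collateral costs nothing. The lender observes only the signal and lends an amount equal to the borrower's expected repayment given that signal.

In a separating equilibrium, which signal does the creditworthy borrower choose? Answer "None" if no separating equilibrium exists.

collateral

Try creditworthy → collateral, subprime → no collateral:
  Under separation the lender infers type exactly: collateral → creditworthy (pays 208), no collateral → subprime (pays 122).
  Creditworthy: collateral gives 208 − 47 = 161; no collateral gives 122 − 0 = 122. No deviation. ✓
  Subprime: no collateral gives 122 − 0 = 122; collateral gives 208 − 98 = 110. No deviation. ✓
Both hold — the creditworthy type sends collateral.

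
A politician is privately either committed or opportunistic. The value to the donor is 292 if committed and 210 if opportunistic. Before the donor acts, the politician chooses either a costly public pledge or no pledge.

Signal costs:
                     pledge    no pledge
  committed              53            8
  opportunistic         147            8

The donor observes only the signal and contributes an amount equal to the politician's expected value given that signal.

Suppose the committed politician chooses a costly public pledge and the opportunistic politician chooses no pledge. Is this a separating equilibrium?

If types separate, pledge earns payment 292 and no pledge earns 210.
Committed: pledge gives 292 − 53 = 239; no pledge gives 210 − 8 = 202. No deviation. ✓
Opportunistic: no pledge gives 210 − 8 = 202; pledge gives 292 − 147 = 145. No deviation. ✓
Neither type gains from mimicking the other.

Yes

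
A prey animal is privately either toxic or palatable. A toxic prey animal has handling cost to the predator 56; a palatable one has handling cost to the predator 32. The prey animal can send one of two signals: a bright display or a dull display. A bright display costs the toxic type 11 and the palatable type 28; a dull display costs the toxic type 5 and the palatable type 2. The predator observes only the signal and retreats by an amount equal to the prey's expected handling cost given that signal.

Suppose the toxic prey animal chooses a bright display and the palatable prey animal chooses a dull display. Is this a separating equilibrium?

If types separate, bright display earns payment 56 and dull display earns 32.
Toxic: bright display gives 56 − 11 = 45; dull display gives 32 − 5 = 27. No deviation. ✓
Palatable: dull display gives 32 − 2 = 30; bright display gives 56 − 28 = 28. No deviation. ✓
Neither type gains from mimicking the other.

Yes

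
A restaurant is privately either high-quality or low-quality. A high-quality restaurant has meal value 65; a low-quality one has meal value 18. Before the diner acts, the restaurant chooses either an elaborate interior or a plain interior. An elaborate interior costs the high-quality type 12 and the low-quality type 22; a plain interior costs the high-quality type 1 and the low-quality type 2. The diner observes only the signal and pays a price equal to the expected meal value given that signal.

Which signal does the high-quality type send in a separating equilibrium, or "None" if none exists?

Try high-quality → elaborate interior, low-quality → plain interior:
  Under separation the diner infers type exactly: elaborate interior → high-quality (pays 65), plain interior → low-quality (pays 18).
  High-quality: elaborate interior gives 65 − 12 = 53; plain interior gives 18 − 1 = 17. No deviation. ✓
  Low-quality: plain interior gives 18 − 2 = 16; elaborate interior gives 65 − 22 = 43. Would deviate. ✗
Try high-quality → plain interior, low-quality → elaborate interior:
  Under separation the diner infers type exactly: plain interior → high-quality (pays 65), elaborate interior → low-quality (pays 18).
  High-quality: plain interior gives 65 − 1 = 64; elaborate interior gives 18 − 12 = 6. No deviation. ✓
  Low-quality: elaborate interior gives 18 − 22 = -4; plain interior gives 65 − 2 = 63. Would deviate. ✗
Neither assignment is incentive-compatible.

None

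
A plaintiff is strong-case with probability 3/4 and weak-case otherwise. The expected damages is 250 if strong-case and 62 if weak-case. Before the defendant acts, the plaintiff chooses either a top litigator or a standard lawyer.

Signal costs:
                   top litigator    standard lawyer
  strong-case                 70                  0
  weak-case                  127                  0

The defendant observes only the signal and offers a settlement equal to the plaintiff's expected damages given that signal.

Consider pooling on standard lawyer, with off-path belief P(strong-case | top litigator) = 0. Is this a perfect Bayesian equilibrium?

On the equilibrium path (standard lawyer) the defendant holds the prior 3/4 and pays 3/4·250 + 1/4·62 = 203. Off-path (top litigator) belief 0 gives 0·250 + 1·62 = 62.
Strong-case: standard lawyer gives 203 − 0 = 203; top litigator gives 62 − 70 = -8. Stays. ✓
Weak-case: standard lawyer gives 203 − 0 = 203; top litigator gives 62 − 127 = -65. Stays. ✓
Beliefs are Bayes-consistent on-path and both types best-respond.

Yes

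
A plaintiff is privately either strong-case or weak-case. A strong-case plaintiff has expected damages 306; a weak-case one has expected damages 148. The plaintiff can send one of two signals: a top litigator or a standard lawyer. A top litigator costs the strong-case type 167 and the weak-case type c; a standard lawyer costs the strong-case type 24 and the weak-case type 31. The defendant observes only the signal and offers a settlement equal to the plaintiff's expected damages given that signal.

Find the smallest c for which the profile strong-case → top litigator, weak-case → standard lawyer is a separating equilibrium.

189

Under separation: top litigator → strong-case (pays 306); standard lawyer → weak-case (pays 148).
Strong-case: 306 − 167 = 139 ≥ 148 − 24 = 124. Holds regardless of c. ✓
Weak-case: 148 − 31 ≥ 306 − c, so c ≥ 306 − 117 = 189.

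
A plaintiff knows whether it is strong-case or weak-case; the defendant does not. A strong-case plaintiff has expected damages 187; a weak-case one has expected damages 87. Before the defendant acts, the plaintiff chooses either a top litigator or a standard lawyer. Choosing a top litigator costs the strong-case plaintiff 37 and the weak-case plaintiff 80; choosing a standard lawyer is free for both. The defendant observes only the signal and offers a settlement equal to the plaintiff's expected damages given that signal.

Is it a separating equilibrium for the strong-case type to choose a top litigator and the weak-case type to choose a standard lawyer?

Under separation the defendant infers type exactly: top litigator → strong-case (pays 187), standard lawyer → weak-case (pays 87).
Strong-case: top litigator gives 187 − 37 = 150; standard lawyer gives 87 − 0 = 87. No deviation. ✓
Weak-case: standard lawyer gives 87 − 0 = 87; top litigator gives 187 − 80 = 107. Would deviate. ✗

No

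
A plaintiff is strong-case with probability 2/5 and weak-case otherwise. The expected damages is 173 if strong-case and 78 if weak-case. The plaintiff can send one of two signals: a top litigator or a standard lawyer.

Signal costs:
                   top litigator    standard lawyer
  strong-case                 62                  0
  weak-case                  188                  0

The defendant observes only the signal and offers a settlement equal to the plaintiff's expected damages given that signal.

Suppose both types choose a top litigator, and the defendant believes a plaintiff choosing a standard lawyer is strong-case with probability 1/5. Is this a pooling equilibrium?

On the equilibrium path (top litigator) the defendant holds the prior 2/5 and pays 2/5·173 + 3/5·78 = 116. Off-path (standard lawyer) belief 1/5 gives 1/5·173 + 4/5·78 = 97.
Strong-case: top litigator gives 116 − 62 = 54; standard lawyer gives 97 − 0 = 97. Deviates. ✗
Weak-case: top litigator gives 116 − 188 = -72; standard lawyer gives 97 − 0 = 97. Deviates. ✗

No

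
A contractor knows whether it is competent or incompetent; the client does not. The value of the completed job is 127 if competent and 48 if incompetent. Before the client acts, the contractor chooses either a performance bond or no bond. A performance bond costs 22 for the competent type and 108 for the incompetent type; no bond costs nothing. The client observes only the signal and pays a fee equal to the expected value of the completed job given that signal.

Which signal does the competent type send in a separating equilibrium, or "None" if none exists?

bond

Try competent → bond, incompetent → no bond:
  Under separation the client infers type exactly: bond → competent (pays 127), no bond → incompetent (pays 48).
  Competent: bond gives 127 − 22 = 105; no bond gives 48 − 0 = 48. No deviation. ✓
  Incompetent: no bond gives 48 − 0 = 48; bond gives 127 − 108 = 19. No deviation. ✓
Both hold — the competent type sends bond.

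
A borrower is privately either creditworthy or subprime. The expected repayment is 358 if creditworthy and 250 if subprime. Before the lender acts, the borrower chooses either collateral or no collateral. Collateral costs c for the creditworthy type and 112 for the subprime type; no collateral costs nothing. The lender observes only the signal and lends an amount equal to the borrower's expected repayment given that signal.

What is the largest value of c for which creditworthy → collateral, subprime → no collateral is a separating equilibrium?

Under separation: collateral → creditworthy (pays 358); no collateral → subprime (pays 250).
Subprime: 250 − 0 = 250 ≥ 358 − 112 = 246. Holds regardless of c. ✓
Creditworthy: 358 − c ≥ 250 − 0, so c ≤ 358 − 250 = 108.

108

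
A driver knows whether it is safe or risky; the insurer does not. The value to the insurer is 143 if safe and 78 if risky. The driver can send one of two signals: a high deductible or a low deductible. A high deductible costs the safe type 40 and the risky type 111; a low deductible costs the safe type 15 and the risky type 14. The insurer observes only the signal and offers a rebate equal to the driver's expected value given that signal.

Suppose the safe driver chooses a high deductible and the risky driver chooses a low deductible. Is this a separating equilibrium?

Yes

Under separation the insurer infers type exactly: high deductible → safe (pays 143), low deductible → risky (pays 78).
Safe: high deductible gives 143 − 40 = 103; low deductible gives 78 − 15 = 63. No deviation. ✓
Risky: low deductible gives 78 − 14 = 64; high deductible gives 143 − 111 = 32. No deviation. ✓
Both incentive constraints hold.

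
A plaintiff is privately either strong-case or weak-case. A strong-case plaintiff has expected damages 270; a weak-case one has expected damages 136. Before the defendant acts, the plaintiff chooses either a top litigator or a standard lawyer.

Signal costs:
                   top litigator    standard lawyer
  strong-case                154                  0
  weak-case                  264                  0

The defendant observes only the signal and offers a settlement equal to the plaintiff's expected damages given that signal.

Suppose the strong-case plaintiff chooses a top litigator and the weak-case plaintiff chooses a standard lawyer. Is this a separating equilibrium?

No

Under separation the defendant infers type exactly: top litigator → strong-case (pays 270), standard lawyer → weak-case (pays 136).
Strong-case: top litigator gives 270 − 154 = 116; standard lawyer gives 136 − 0 = 136. Would deviate. ✗
Weak-case: standard lawyer gives 136 − 0 = 136; top litigator gives 270 − 264 = 6. No deviation. ✓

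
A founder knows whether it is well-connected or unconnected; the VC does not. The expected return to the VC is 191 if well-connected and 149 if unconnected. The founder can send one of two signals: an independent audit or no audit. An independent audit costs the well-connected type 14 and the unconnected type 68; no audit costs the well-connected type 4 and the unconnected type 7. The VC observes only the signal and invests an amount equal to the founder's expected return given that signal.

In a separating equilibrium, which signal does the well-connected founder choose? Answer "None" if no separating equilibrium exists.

audit

Try well-connected → audit, unconnected → no audit:
  If types separate, audit earns payment 191 and no audit earns 149.
  Well-connected: audit gives 191 − 14 = 177; no audit gives 149 − 4 = 145. No deviation. ✓
  Unconnected: no audit gives 149 − 7 = 142; audit gives 191 − 68 = 123. No deviation. ✓
Both hold — the well-connected type sends audit.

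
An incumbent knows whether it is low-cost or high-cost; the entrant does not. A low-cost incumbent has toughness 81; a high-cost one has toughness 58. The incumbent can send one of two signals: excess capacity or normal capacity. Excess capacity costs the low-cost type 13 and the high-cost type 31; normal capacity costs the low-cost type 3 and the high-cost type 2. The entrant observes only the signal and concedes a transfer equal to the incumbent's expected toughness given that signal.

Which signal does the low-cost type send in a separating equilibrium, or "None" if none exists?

excess capacity

Try low-cost → excess capacity, high-cost → normal capacity:
  If types separate, excess capacity earns payment 81 and normal capacity earns 58.
  Low-cost: excess capacity gives 81 − 13 = 68; normal capacity gives 58 − 3 = 55. No deviation. ✓
  High-cost: normal capacity gives 58 − 2 = 56; excess capacity gives 81 − 31 = 50. No deviation. ✓
Both hold — the low-cost type sends excess capacity.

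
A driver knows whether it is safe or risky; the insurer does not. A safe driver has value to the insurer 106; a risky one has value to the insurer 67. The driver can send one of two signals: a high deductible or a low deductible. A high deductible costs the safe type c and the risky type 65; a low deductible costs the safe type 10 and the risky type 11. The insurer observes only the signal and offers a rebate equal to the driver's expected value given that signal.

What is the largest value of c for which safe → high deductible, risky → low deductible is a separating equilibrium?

Under separation: high deductible → safe (pays 106); low deductible → risky (pays 67).
Risky: 67 − 11 = 56 ≥ 106 − 65 = 41. Holds regardless of c. ✓
Safe: 106 − c ≥ 67 − 10, so c ≤ 106 − 57 = 49.

49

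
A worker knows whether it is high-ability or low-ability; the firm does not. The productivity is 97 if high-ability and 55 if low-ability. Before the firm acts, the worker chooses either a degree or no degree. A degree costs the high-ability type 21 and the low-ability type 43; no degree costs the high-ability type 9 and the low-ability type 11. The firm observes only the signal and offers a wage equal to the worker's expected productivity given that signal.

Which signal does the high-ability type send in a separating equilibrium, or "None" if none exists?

None

Try high-ability → degree, low-ability → no degree:
  If types separate, degree earns payment 97 and no degree earns 55.
  High-ability: degree gives 97 − 21 = 76; no degree gives 55 − 9 = 46. No deviation. ✓
  Low-ability: no degree gives 55 − 11 = 44; degree gives 97 − 43 = 54. Would deviate. ✗
Try high-ability → no degree, low-ability → degree:
  If types separate, no degree earns payment 97 and degree earns 55.
  High-ability: no degree gives 97 − 9 = 88; degree gives 55 − 21 = 34. No deviation. ✓
  Low-ability: degree gives 55 − 43 = 12; no degree gives 97 − 11 = 86. Would deviate. ✗
Neither assignment is incentive-compatible.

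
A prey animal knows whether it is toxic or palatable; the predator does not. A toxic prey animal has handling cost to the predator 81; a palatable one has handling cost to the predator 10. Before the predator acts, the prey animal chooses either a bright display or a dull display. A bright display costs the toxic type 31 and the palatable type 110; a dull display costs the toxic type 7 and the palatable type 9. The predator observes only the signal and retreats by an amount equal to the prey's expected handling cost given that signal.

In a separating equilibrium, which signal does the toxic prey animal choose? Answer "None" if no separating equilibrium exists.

bright display

Try toxic → bright display, palatable → dull display:
  If types separate, bright display earns payment 81 and dull display earns 10.
  Toxic: bright display gives 81 − 31 = 50; dull display gives 10 − 7 = 3. No deviation. ✓
  Palatable: dull display gives 10 − 9 = 1; bright display gives 81 − 110 = -29. No deviation. ✓
Both hold — the toxic type sends bright display.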